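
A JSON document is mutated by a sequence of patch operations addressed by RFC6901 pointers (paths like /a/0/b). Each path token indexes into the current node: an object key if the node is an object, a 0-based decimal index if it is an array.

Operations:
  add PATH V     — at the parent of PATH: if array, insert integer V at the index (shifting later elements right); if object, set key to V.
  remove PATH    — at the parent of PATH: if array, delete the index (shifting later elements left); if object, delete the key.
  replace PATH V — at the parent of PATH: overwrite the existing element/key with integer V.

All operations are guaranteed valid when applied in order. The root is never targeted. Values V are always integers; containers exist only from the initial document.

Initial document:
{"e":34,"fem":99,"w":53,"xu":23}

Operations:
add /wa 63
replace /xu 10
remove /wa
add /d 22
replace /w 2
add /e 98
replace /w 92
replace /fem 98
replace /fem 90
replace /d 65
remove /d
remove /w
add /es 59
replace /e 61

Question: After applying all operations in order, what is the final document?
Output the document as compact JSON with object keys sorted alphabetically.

After op 1 (add /wa 63): {"e":34,"fem":99,"w":53,"wa":63,"xu":23}
After op 2 (replace /xu 10): {"e":34,"fem":99,"w":53,"wa":63,"xu":10}
After op 3 (remove /wa): {"e":34,"fem":99,"w":53,"xu":10}
After op 4 (add /d 22): {"d":22,"e":34,"fem":99,"w":53,"xu":10}
After op 5 (replace /w 2): {"d":22,"e":34,"fem":99,"w":2,"xu":10}
After op 6 (add /e 98): {"d":22,"e":98,"fem":99,"w":2,"xu":10}
After op 7 (replace /w 92): {"d":22,"e":98,"fem":99,"w":92,"xu":10}
After op 8 (replace /fem 98): {"d":22,"e":98,"fem":98,"w":92,"xu":10}
After op 9 (replace /fem 90): {"d":22,"e":98,"fem":90,"w":92,"xu":10}
After op 10 (replace /d 65): {"d":65,"e":98,"fem":90,"w":92,"xu":10}
After op 11 (remove /d): {"e":98,"fem":90,"w":92,"xu":10}
After op 12 (remove /w): {"e":98,"fem":90,"xu":10}
After op 13 (add /es 59): {"e":98,"es":59,"fem":90,"xu":10}
After op 14 (replace /e 61): {"e":61,"es":59,"fem":90,"xu":10}

Answer: {"e":61,"es":59,"fem":90,"xu":10}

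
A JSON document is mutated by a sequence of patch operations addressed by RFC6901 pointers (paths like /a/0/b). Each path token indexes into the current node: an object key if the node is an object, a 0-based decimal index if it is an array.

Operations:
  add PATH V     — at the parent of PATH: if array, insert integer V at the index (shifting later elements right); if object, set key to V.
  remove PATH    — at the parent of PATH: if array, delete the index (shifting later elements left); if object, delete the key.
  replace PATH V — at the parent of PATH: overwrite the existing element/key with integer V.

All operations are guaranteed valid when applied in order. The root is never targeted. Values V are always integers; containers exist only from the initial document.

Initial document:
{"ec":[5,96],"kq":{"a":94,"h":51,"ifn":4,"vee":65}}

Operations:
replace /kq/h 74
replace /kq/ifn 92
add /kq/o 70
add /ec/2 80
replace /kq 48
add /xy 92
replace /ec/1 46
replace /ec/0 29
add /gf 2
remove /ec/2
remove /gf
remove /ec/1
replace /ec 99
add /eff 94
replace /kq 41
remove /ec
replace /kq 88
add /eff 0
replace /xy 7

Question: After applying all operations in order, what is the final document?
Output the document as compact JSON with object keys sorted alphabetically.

After op 1 (replace /kq/h 74): {"ec":[5,96],"kq":{"a":94,"h":74,"ifn":4,"vee":65}}
After op 2 (replace /kq/ifn 92): {"ec":[5,96],"kq":{"a":94,"h":74,"ifn":92,"vee":65}}
After op 3 (add /kq/o 70): {"ec":[5,96],"kq":{"a":94,"h":74,"ifn":92,"o":70,"vee":65}}
After op 4 (add /ec/2 80): {"ec":[5,96,80],"kq":{"a":94,"h":74,"ifn":92,"o":70,"vee":65}}
After op 5 (replace /kq 48): {"ec":[5,96,80],"kq":48}
After op 6 (add /xy 92): {"ec":[5,96,80],"kq":48,"xy":92}
After op 7 (replace /ec/1 46): {"ec":[5,46,80],"kq":48,"xy":92}
After op 8 (replace /ec/0 29): {"ec":[29,46,80],"kq":48,"xy":92}
After op 9 (add /gf 2): {"ec":[29,46,80],"gf":2,"kq":48,"xy":92}
After op 10 (remove /ec/2): {"ec":[29,46],"gf":2,"kq":48,"xy":92}
After op 11 (remove /gf): {"ec":[29,46],"kq":48,"xy":92}
After op 12 (remove /ec/1): {"ec":[29],"kq":48,"xy":92}
After op 13 (replace /ec 99): {"ec":99,"kq":48,"xy":92}
After op 14 (add /eff 94): {"ec":99,"eff":94,"kq":48,"xy":92}
After op 15 (replace /kq 41): {"ec":99,"eff":94,"kq":41,"xy":92}
After op 16 (remove /ec): {"eff":94,"kq":41,"xy":92}
After op 17 (replace /kq 88): {"eff":94,"kq":88,"xy":92}
After op 18 (add /eff 0): {"eff":0,"kq":88,"xy":92}
After op 19 (replace /xy 7): {"eff":0,"kq":88,"xy":7}

Answer: {"eff":0,"kq":88,"xy":7}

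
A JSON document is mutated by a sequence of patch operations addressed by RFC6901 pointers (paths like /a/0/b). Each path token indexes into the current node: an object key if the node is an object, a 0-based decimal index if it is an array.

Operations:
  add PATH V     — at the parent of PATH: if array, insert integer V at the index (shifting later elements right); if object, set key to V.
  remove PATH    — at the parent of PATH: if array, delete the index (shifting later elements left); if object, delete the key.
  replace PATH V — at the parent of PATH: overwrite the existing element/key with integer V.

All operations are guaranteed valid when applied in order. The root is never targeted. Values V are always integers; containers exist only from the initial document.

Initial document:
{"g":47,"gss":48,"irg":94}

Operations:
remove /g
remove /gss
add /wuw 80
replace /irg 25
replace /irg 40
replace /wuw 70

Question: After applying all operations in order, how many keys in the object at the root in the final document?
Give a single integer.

Answer: 2

Derivation:
After op 1 (remove /g): {"gss":48,"irg":94}
After op 2 (remove /gss): {"irg":94}
After op 3 (add /wuw 80): {"irg":94,"wuw":80}
After op 4 (replace /irg 25): {"irg":25,"wuw":80}
After op 5 (replace /irg 40): {"irg":40,"wuw":80}
After op 6 (replace /wuw 70): {"irg":40,"wuw":70}
Size at the root: 2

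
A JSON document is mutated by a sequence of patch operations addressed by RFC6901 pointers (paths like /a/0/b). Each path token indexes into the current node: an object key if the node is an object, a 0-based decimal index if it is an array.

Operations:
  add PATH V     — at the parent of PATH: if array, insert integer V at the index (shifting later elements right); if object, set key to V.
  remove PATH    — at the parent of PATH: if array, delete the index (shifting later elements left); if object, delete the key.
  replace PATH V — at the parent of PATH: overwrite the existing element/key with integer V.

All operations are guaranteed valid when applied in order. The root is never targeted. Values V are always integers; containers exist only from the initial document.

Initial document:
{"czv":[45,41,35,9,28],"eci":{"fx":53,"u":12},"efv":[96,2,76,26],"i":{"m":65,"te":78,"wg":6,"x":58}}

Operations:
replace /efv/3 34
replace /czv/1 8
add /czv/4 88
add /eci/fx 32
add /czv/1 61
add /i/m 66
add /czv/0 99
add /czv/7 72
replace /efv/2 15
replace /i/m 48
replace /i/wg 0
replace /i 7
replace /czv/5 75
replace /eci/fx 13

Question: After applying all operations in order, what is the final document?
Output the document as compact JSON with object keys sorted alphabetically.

Answer: {"czv":[99,45,61,8,35,75,88,72,28],"eci":{"fx":13,"u":12},"efv":[96,2,15,34],"i":7}

Derivation:
After op 1 (replace /efv/3 34): {"czv":[45,41,35,9,28],"eci":{"fx":53,"u":12},"efv":[96,2,76,34],"i":{"m":65,"te":78,"wg":6,"x":58}}
After op 2 (replace /czv/1 8): {"czv":[45,8,35,9,28],"eci":{"fx":53,"u":12},"efv":[96,2,76,34],"i":{"m":65,"te":78,"wg":6,"x":58}}
After op 3 (add /czv/4 88): {"czv":[45,8,35,9,88,28],"eci":{"fx":53,"u":12},"efv":[96,2,76,34],"i":{"m":65,"te":78,"wg":6,"x":58}}
After op 4 (add /eci/fx 32): {"czv":[45,8,35,9,88,28],"eci":{"fx":32,"u":12},"efv":[96,2,76,34],"i":{"m":65,"te":78,"wg":6,"x":58}}
After op 5 (add /czv/1 61): {"czv":[45,61,8,35,9,88,28],"eci":{"fx":32,"u":12},"efv":[96,2,76,34],"i":{"m":65,"te":78,"wg":6,"x":58}}
After op 6 (add /i/m 66): {"czv":[45,61,8,35,9,88,28],"eci":{"fx":32,"u":12},"efv":[96,2,76,34],"i":{"m":66,"te":78,"wg":6,"x":58}}
After op 7 (add /czv/0 99): {"czv":[99,45,61,8,35,9,88,28],"eci":{"fx":32,"u":12},"efv":[96,2,76,34],"i":{"m":66,"te":78,"wg":6,"x":58}}
After op 8 (add /czv/7 72): {"czv":[99,45,61,8,35,9,88,72,28],"eci":{"fx":32,"u":12},"efv":[96,2,76,34],"i":{"m":66,"te":78,"wg":6,"x":58}}
After op 9 (replace /efv/2 15): {"czv":[99,45,61,8,35,9,88,72,28],"eci":{"fx":32,"u":12},"efv":[96,2,15,34],"i":{"m":66,"te":78,"wg":6,"x":58}}
After op 10 (replace /i/m 48): {"czv":[99,45,61,8,35,9,88,72,28],"eci":{"fx":32,"u":12},"efv":[96,2,15,34],"i":{"m":48,"te":78,"wg":6,"x":58}}
After op 11 (replace /i/wg 0): {"czv":[99,45,61,8,35,9,88,72,28],"eci":{"fx":32,"u":12},"efv":[96,2,15,34],"i":{"m":48,"te":78,"wg":0,"x":58}}
After op 12 (replace /i 7): {"czv":[99,45,61,8,35,9,88,72,28],"eci":{"fx":32,"u":12},"efv":[96,2,15,34],"i":7}
After op 13 (replace /czv/5 75): {"czv":[99,45,61,8,35,75,88,72,28],"eci":{"fx":32,"u":12},"efv":[96,2,15,34],"i":7}
After op 14 (replace /eci/fx 13): {"czv":[99,45,61,8,35,75,88,72,28],"eci":{"fx":13,"u":12},"efv":[96,2,15,34],"i":7}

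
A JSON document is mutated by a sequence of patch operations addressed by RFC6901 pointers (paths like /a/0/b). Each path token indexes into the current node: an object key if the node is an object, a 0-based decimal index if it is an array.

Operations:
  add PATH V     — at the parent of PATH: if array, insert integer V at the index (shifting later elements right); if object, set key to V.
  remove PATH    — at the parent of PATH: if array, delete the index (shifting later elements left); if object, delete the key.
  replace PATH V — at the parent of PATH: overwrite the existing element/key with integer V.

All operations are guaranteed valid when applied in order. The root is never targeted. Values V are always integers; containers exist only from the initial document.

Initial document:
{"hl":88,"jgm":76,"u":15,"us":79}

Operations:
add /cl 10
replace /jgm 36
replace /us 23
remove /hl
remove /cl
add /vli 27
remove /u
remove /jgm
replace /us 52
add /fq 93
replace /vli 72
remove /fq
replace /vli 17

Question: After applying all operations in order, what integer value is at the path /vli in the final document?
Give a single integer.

After op 1 (add /cl 10): {"cl":10,"hl":88,"jgm":76,"u":15,"us":79}
After op 2 (replace /jgm 36): {"cl":10,"hl":88,"jgm":36,"u":15,"us":79}
After op 3 (replace /us 23): {"cl":10,"hl":88,"jgm":36,"u":15,"us":23}
After op 4 (remove /hl): {"cl":10,"jgm":36,"u":15,"us":23}
After op 5 (remove /cl): {"jgm":36,"u":15,"us":23}
After op 6 (add /vli 27): {"jgm":36,"u":15,"us":23,"vli":27}
After op 7 (remove /u): {"jgm":36,"us":23,"vli":27}
After op 8 (remove /jgm): {"us":23,"vli":27}
After op 9 (replace /us 52): {"us":52,"vli":27}
After op 10 (add /fq 93): {"fq":93,"us":52,"vli":27}
After op 11 (replace /vli 72): {"fq":93,"us":52,"vli":72}
After op 12 (remove /fq): {"us":52,"vli":72}
After op 13 (replace /vli 17): {"us":52,"vli":17}
Value at /vli: 17

Answer: 17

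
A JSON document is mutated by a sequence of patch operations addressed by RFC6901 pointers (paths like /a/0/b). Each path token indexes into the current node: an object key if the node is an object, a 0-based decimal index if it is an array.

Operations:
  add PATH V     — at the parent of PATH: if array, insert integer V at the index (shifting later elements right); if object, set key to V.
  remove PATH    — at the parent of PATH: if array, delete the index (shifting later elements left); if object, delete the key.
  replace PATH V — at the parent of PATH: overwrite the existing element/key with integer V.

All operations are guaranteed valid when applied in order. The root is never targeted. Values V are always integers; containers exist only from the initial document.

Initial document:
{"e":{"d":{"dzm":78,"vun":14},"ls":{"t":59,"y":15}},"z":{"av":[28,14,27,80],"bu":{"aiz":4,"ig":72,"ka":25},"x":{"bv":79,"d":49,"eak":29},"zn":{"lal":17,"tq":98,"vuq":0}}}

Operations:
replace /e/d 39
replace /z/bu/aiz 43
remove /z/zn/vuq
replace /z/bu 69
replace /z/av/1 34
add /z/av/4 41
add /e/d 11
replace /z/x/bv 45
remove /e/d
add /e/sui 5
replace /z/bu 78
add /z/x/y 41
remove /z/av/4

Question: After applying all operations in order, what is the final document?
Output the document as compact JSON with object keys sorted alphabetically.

Answer: {"e":{"ls":{"t":59,"y":15},"sui":5},"z":{"av":[28,34,27,80],"bu":78,"x":{"bv":45,"d":49,"eak":29,"y":41},"zn":{"lal":17,"tq":98}}}

Derivation:
After op 1 (replace /e/d 39): {"e":{"d":39,"ls":{"t":59,"y":15}},"z":{"av":[28,14,27,80],"bu":{"aiz":4,"ig":72,"ka":25},"x":{"bv":79,"d":49,"eak":29},"zn":{"lal":17,"tq":98,"vuq":0}}}
After op 2 (replace /z/bu/aiz 43): {"e":{"d":39,"ls":{"t":59,"y":15}},"z":{"av":[28,14,27,80],"bu":{"aiz":43,"ig":72,"ka":25},"x":{"bv":79,"d":49,"eak":29},"zn":{"lal":17,"tq":98,"vuq":0}}}
After op 3 (remove /z/zn/vuq): {"e":{"d":39,"ls":{"t":59,"y":15}},"z":{"av":[28,14,27,80],"bu":{"aiz":43,"ig":72,"ka":25},"x":{"bv":79,"d":49,"eak":29},"zn":{"lal":17,"tq":98}}}
After op 4 (replace /z/bu 69): {"e":{"d":39,"ls":{"t":59,"y":15}},"z":{"av":[28,14,27,80],"bu":69,"x":{"bv":79,"d":49,"eak":29},"zn":{"lal":17,"tq":98}}}
After op 5 (replace /z/av/1 34): {"e":{"d":39,"ls":{"t":59,"y":15}},"z":{"av":[28,34,27,80],"bu":69,"x":{"bv":79,"d":49,"eak":29},"zn":{"lal":17,"tq":98}}}
After op 6 (add /z/av/4 41): {"e":{"d":39,"ls":{"t":59,"y":15}},"z":{"av":[28,34,27,80,41],"bu":69,"x":{"bv":79,"d":49,"eak":29},"zn":{"lal":17,"tq":98}}}
After op 7 (add /e/d 11): {"e":{"d":11,"ls":{"t":59,"y":15}},"z":{"av":[28,34,27,80,41],"bu":69,"x":{"bv":79,"d":49,"eak":29},"zn":{"lal":17,"tq":98}}}
After op 8 (replace /z/x/bv 45): {"e":{"d":11,"ls":{"t":59,"y":15}},"z":{"av":[28,34,27,80,41],"bu":69,"x":{"bv":45,"d":49,"eak":29},"zn":{"lal":17,"tq":98}}}
After op 9 (remove /e/d): {"e":{"ls":{"t":59,"y":15}},"z":{"av":[28,34,27,80,41],"bu":69,"x":{"bv":45,"d":49,"eak":29},"zn":{"lal":17,"tq":98}}}
After op 10 (add /e/sui 5): {"e":{"ls":{"t":59,"y":15},"sui":5},"z":{"av":[28,34,27,80,41],"bu":69,"x":{"bv":45,"d":49,"eak":29},"zn":{"lal":17,"tq":98}}}
After op 11 (replace /z/bu 78): {"e":{"ls":{"t":59,"y":15},"sui":5},"z":{"av":[28,34,27,80,41],"bu":78,"x":{"bv":45,"d":49,"eak":29},"zn":{"lal":17,"tq":98}}}
After op 12 (add /z/x/y 41): {"e":{"ls":{"t":59,"y":15},"sui":5},"z":{"av":[28,34,27,80,41],"bu":78,"x":{"bv":45,"d":49,"eak":29,"y":41},"zn":{"lal":17,"tq":98}}}
After op 13 (remove /z/av/4): {"e":{"ls":{"t":59,"y":15},"sui":5},"z":{"av":[28,34,27,80],"bu":78,"x":{"bv":45,"d":49,"eak":29,"y":41},"zn":{"lal":17,"tq":98}}}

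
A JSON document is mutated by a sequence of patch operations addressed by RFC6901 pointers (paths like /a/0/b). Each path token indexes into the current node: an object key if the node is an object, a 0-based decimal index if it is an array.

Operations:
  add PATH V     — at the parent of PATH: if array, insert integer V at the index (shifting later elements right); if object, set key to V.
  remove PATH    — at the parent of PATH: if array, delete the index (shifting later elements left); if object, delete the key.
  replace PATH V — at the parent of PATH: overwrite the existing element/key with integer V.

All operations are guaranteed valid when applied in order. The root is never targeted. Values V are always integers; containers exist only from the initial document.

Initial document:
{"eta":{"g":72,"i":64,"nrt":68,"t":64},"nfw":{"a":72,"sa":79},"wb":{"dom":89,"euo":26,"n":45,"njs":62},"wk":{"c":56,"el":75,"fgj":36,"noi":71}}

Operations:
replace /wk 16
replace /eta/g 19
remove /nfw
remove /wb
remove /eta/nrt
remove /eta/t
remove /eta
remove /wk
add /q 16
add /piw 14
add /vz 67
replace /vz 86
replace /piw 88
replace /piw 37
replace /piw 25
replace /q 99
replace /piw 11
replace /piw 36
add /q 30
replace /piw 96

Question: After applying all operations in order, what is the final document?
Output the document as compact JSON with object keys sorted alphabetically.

Answer: {"piw":96,"q":30,"vz":86}

Derivation:
After op 1 (replace /wk 16): {"eta":{"g":72,"i":64,"nrt":68,"t":64},"nfw":{"a":72,"sa":79},"wb":{"dom":89,"euo":26,"n":45,"njs":62},"wk":16}
After op 2 (replace /eta/g 19): {"eta":{"g":19,"i":64,"nrt":68,"t":64},"nfw":{"a":72,"sa":79},"wb":{"dom":89,"euo":26,"n":45,"njs":62},"wk":16}
After op 3 (remove /nfw): {"eta":{"g":19,"i":64,"nrt":68,"t":64},"wb":{"dom":89,"euo":26,"n":45,"njs":62},"wk":16}
After op 4 (remove /wb): {"eta":{"g":19,"i":64,"nrt":68,"t":64},"wk":16}
After op 5 (remove /eta/nrt): {"eta":{"g":19,"i":64,"t":64},"wk":16}
After op 6 (remove /eta/t): {"eta":{"g":19,"i":64},"wk":16}
After op 7 (remove /eta): {"wk":16}
After op 8 (remove /wk): {}
After op 9 (add /q 16): {"q":16}
After op 10 (add /piw 14): {"piw":14,"q":16}
After op 11 (add /vz 67): {"piw":14,"q":16,"vz":67}
After op 12 (replace /vz 86): {"piw":14,"q":16,"vz":86}
After op 13 (replace /piw 88): {"piw":88,"q":16,"vz":86}
After op 14 (replace /piw 37): {"piw":37,"q":16,"vz":86}
After op 15 (replace /piw 25): {"piw":25,"q":16,"vz":86}
After op 16 (replace /q 99): {"piw":25,"q":99,"vz":86}
After op 17 (replace /piw 11): {"piw":11,"q":99,"vz":86}
After op 18 (replace /piw 36): {"piw":36,"q":99,"vz":86}
After op 19 (add /q 30): {"piw":36,"q":30,"vz":86}
After op 20 (replace /piw 96): {"piw":96,"q":30,"vz":86}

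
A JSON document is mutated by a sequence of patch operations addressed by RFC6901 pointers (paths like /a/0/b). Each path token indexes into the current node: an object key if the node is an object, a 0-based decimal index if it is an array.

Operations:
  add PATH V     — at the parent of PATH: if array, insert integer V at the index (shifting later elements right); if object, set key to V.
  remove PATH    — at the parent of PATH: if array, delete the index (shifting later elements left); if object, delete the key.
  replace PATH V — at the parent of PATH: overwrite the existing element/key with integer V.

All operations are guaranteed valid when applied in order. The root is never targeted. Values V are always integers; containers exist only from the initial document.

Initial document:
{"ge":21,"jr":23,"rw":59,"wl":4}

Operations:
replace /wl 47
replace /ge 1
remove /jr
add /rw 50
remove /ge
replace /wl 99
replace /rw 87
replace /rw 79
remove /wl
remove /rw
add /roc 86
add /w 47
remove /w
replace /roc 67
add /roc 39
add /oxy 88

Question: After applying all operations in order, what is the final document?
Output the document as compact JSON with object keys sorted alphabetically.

After op 1 (replace /wl 47): {"ge":21,"jr":23,"rw":59,"wl":47}
After op 2 (replace /ge 1): {"ge":1,"jr":23,"rw":59,"wl":47}
After op 3 (remove /jr): {"ge":1,"rw":59,"wl":47}
After op 4 (add /rw 50): {"ge":1,"rw":50,"wl":47}
After op 5 (remove /ge): {"rw":50,"wl":47}
After op 6 (replace /wl 99): {"rw":50,"wl":99}
After op 7 (replace /rw 87): {"rw":87,"wl":99}
After op 8 (replace /rw 79): {"rw":79,"wl":99}
After op 9 (remove /wl): {"rw":79}
After op 10 (remove /rw): {}
After op 11 (add /roc 86): {"roc":86}
After op 12 (add /w 47): {"roc":86,"w":47}
After op 13 (remove /w): {"roc":86}
After op 14 (replace /roc 67): {"roc":67}
After op 15 (add /roc 39): {"roc":39}
After op 16 (add /oxy 88): {"oxy":88,"roc":39}

Answer: {"oxy":88,"roc":39}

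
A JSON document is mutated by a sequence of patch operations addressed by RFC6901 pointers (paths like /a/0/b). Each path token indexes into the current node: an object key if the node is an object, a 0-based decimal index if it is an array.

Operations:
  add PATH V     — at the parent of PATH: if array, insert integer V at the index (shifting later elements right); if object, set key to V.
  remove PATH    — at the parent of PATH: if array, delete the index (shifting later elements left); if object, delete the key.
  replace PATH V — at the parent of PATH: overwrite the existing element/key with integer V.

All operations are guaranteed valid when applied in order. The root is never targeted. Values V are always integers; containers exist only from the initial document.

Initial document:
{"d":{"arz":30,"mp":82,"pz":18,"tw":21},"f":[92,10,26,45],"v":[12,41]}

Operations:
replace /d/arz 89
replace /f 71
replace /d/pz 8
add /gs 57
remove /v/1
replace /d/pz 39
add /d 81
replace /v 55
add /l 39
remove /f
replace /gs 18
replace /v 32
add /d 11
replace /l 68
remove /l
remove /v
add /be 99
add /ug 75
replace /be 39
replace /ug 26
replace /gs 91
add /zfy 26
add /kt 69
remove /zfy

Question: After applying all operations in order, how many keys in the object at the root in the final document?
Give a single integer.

Answer: 5

Derivation:
After op 1 (replace /d/arz 89): {"d":{"arz":89,"mp":82,"pz":18,"tw":21},"f":[92,10,26,45],"v":[12,41]}
After op 2 (replace /f 71): {"d":{"arz":89,"mp":82,"pz":18,"tw":21},"f":71,"v":[12,41]}
After op 3 (replace /d/pz 8): {"d":{"arz":89,"mp":82,"pz":8,"tw":21},"f":71,"v":[12,41]}
After op 4 (add /gs 57): {"d":{"arz":89,"mp":82,"pz":8,"tw":21},"f":71,"gs":57,"v":[12,41]}
After op 5 (remove /v/1): {"d":{"arz":89,"mp":82,"pz":8,"tw":21},"f":71,"gs":57,"v":[12]}
After op 6 (replace /d/pz 39): {"d":{"arz":89,"mp":82,"pz":39,"tw":21},"f":71,"gs":57,"v":[12]}
After op 7 (add /d 81): {"d":81,"f":71,"gs":57,"v":[12]}
After op 8 (replace /v 55): {"d":81,"f":71,"gs":57,"v":55}
After op 9 (add /l 39): {"d":81,"f":71,"gs":57,"l":39,"v":55}
After op 10 (remove /f): {"d":81,"gs":57,"l":39,"v":55}
After op 11 (replace /gs 18): {"d":81,"gs":18,"l":39,"v":55}
After op 12 (replace /v 32): {"d":81,"gs":18,"l":39,"v":32}
After op 13 (add /d 11): {"d":11,"gs":18,"l":39,"v":32}
After op 14 (replace /l 68): {"d":11,"gs":18,"l":68,"v":32}
After op 15 (remove /l): {"d":11,"gs":18,"v":32}
After op 16 (remove /v): {"d":11,"gs":18}
After op 17 (add /be 99): {"be":99,"d":11,"gs":18}
After op 18 (add /ug 75): {"be":99,"d":11,"gs":18,"ug":75}
After op 19 (replace /be 39): {"be":39,"d":11,"gs":18,"ug":75}
After op 20 (replace /ug 26): {"be":39,"d":11,"gs":18,"ug":26}
After op 21 (replace /gs 91): {"be":39,"d":11,"gs":91,"ug":26}
After op 22 (add /zfy 26): {"be":39,"d":11,"gs":91,"ug":26,"zfy":26}
After op 23 (add /kt 69): {"be":39,"d":11,"gs":91,"kt":69,"ug":26,"zfy":26}
After op 24 (remove /zfy): {"be":39,"d":11,"gs":91,"kt":69,"ug":26}
Size at the root: 5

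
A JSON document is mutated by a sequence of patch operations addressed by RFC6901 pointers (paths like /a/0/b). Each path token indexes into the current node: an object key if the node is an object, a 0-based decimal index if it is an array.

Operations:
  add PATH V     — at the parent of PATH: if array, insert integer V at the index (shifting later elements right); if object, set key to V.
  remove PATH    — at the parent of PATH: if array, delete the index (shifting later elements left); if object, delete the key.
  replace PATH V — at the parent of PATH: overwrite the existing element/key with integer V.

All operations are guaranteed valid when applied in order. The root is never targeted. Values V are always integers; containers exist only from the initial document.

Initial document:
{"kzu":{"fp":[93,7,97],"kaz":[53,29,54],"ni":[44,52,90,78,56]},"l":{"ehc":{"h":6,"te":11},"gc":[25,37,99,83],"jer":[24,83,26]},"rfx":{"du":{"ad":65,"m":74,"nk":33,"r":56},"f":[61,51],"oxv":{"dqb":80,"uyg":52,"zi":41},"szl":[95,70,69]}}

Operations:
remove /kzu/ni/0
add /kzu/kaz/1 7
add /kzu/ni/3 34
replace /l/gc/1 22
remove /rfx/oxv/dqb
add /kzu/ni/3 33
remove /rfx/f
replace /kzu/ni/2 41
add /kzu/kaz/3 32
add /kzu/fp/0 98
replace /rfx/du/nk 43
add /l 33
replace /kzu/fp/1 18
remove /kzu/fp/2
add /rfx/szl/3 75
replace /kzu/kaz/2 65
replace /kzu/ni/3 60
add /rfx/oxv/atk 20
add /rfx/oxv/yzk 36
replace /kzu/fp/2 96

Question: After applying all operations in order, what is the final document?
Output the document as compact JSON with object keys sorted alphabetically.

Answer: {"kzu":{"fp":[98,18,96],"kaz":[53,7,65,32,54],"ni":[52,90,41,60,34,56]},"l":33,"rfx":{"du":{"ad":65,"m":74,"nk":43,"r":56},"oxv":{"atk":20,"uyg":52,"yzk":36,"zi":41},"szl":[95,70,69,75]}}

Derivation:
After op 1 (remove /kzu/ni/0): {"kzu":{"fp":[93,7,97],"kaz":[53,29,54],"ni":[52,90,78,56]},"l":{"ehc":{"h":6,"te":11},"gc":[25,37,99,83],"jer":[24,83,26]},"rfx":{"du":{"ad":65,"m":74,"nk":33,"r":56},"f":[61,51],"oxv":{"dqb":80,"uyg":52,"zi":41},"szl":[95,70,69]}}
After op 2 (add /kzu/kaz/1 7): {"kzu":{"fp":[93,7,97],"kaz":[53,7,29,54],"ni":[52,90,78,56]},"l":{"ehc":{"h":6,"te":11},"gc":[25,37,99,83],"jer":[24,83,26]},"rfx":{"du":{"ad":65,"m":74,"nk":33,"r":56},"f":[61,51],"oxv":{"dqb":80,"uyg":52,"zi":41},"szl":[95,70,69]}}
After op 3 (add /kzu/ni/3 34): {"kzu":{"fp":[93,7,97],"kaz":[53,7,29,54],"ni":[52,90,78,34,56]},"l":{"ehc":{"h":6,"te":11},"gc":[25,37,99,83],"jer":[24,83,26]},"rfx":{"du":{"ad":65,"m":74,"nk":33,"r":56},"f":[61,51],"oxv":{"dqb":80,"uyg":52,"zi":41},"szl":[95,70,69]}}
After op 4 (replace /l/gc/1 22): {"kzu":{"fp":[93,7,97],"kaz":[53,7,29,54],"ni":[52,90,78,34,56]},"l":{"ehc":{"h":6,"te":11},"gc":[25,22,99,83],"jer":[24,83,26]},"rfx":{"du":{"ad":65,"m":74,"nk":33,"r":56},"f":[61,51],"oxv":{"dqb":80,"uyg":52,"zi":41},"szl":[95,70,69]}}
After op 5 (remove /rfx/oxv/dqb): {"kzu":{"fp":[93,7,97],"kaz":[53,7,29,54],"ni":[52,90,78,34,56]},"l":{"ehc":{"h":6,"te":11},"gc":[25,22,99,83],"jer":[24,83,26]},"rfx":{"du":{"ad":65,"m":74,"nk":33,"r":56},"f":[61,51],"oxv":{"uyg":52,"zi":41},"szl":[95,70,69]}}
After op 6 (add /kzu/ni/3 33): {"kzu":{"fp":[93,7,97],"kaz":[53,7,29,54],"ni":[52,90,78,33,34,56]},"l":{"ehc":{"h":6,"te":11},"gc":[25,22,99,83],"jer":[24,83,26]},"rfx":{"du":{"ad":65,"m":74,"nk":33,"r":56},"f":[61,51],"oxv":{"uyg":52,"zi":41},"szl":[95,70,69]}}
After op 7 (remove /rfx/f): {"kzu":{"fp":[93,7,97],"kaz":[53,7,29,54],"ni":[52,90,78,33,34,56]},"l":{"ehc":{"h":6,"te":11},"gc":[25,22,99,83],"jer":[24,83,26]},"rfx":{"du":{"ad":65,"m":74,"nk":33,"r":56},"oxv":{"uyg":52,"zi":41},"szl":[95,70,69]}}
After op 8 (replace /kzu/ni/2 41): {"kzu":{"fp":[93,7,97],"kaz":[53,7,29,54],"ni":[52,90,41,33,34,56]},"l":{"ehc":{"h":6,"te":11},"gc":[25,22,99,83],"jer":[24,83,26]},"rfx":{"du":{"ad":65,"m":74,"nk":33,"r":56},"oxv":{"uyg":52,"zi":41},"szl":[95,70,69]}}
After op 9 (add /kzu/kaz/3 32): {"kzu":{"fp":[93,7,97],"kaz":[53,7,29,32,54],"ni":[52,90,41,33,34,56]},"l":{"ehc":{"h":6,"te":11},"gc":[25,22,99,83],"jer":[24,83,26]},"rfx":{"du":{"ad":65,"m":74,"nk":33,"r":56},"oxv":{"uyg":52,"zi":41},"szl":[95,70,69]}}
After op 10 (add /kzu/fp/0 98): {"kzu":{"fp":[98,93,7,97],"kaz":[53,7,29,32,54],"ni":[52,90,41,33,34,56]},"l":{"ehc":{"h":6,"te":11},"gc":[25,22,99,83],"jer":[24,83,26]},"rfx":{"du":{"ad":65,"m":74,"nk":33,"r":56},"oxv":{"uyg":52,"zi":41},"szl":[95,70,69]}}
After op 11 (replace /rfx/du/nk 43): {"kzu":{"fp":[98,93,7,97],"kaz":[53,7,29,32,54],"ni":[52,90,41,33,34,56]},"l":{"ehc":{"h":6,"te":11},"gc":[25,22,99,83],"jer":[24,83,26]},"rfx":{"du":{"ad":65,"m":74,"nk":43,"r":56},"oxv":{"uyg":52,"zi":41},"szl":[95,70,69]}}
After op 12 (add /l 33): {"kzu":{"fp":[98,93,7,97],"kaz":[53,7,29,32,54],"ni":[52,90,41,33,34,56]},"l":33,"rfx":{"du":{"ad":65,"m":74,"nk":43,"r":56},"oxv":{"uyg":52,"zi":41},"szl":[95,70,69]}}
After op 13 (replace /kzu/fp/1 18): {"kzu":{"fp":[98,18,7,97],"kaz":[53,7,29,32,54],"ni":[52,90,41,33,34,56]},"l":33,"rfx":{"du":{"ad":65,"m":74,"nk":43,"r":56},"oxv":{"uyg":52,"zi":41},"szl":[95,70,69]}}
After op 14 (remove /kzu/fp/2): {"kzu":{"fp":[98,18,97],"kaz":[53,7,29,32,54],"ni":[52,90,41,33,34,56]},"l":33,"rfx":{"du":{"ad":65,"m":74,"nk":43,"r":56},"oxv":{"uyg":52,"zi":41},"szl":[95,70,69]}}
After op 15 (add /rfx/szl/3 75): {"kzu":{"fp":[98,18,97],"kaz":[53,7,29,32,54],"ni":[52,90,41,33,34,56]},"l":33,"rfx":{"du":{"ad":65,"m":74,"nk":43,"r":56},"oxv":{"uyg":52,"zi":41},"szl":[95,70,69,75]}}
After op 16 (replace /kzu/kaz/2 65): {"kzu":{"fp":[98,18,97],"kaz":[53,7,65,32,54],"ni":[52,90,41,33,34,56]},"l":33,"rfx":{"du":{"ad":65,"m":74,"nk":43,"r":56},"oxv":{"uyg":52,"zi":41},"szl":[95,70,69,75]}}
After op 17 (replace /kzu/ni/3 60): {"kzu":{"fp":[98,18,97],"kaz":[53,7,65,32,54],"ni":[52,90,41,60,34,56]},"l":33,"rfx":{"du":{"ad":65,"m":74,"nk":43,"r":56},"oxv":{"uyg":52,"zi":41},"szl":[95,70,69,75]}}
After op 18 (add /rfx/oxv/atk 20): {"kzu":{"fp":[98,18,97],"kaz":[53,7,65,32,54],"ni":[52,90,41,60,34,56]},"l":33,"rfx":{"du":{"ad":65,"m":74,"nk":43,"r":56},"oxv":{"atk":20,"uyg":52,"zi":41},"szl":[95,70,69,75]}}
After op 19 (add /rfx/oxv/yzk 36): {"kzu":{"fp":[98,18,97],"kaz":[53,7,65,32,54],"ni":[52,90,41,60,34,56]},"l":33,"rfx":{"du":{"ad":65,"m":74,"nk":43,"r":56},"oxv":{"atk":20,"uyg":52,"yzk":36,"zi":41},"szl":[95,70,69,75]}}
After op 20 (replace /kzu/fp/2 96): {"kzu":{"fp":[98,18,96],"kaz":[53,7,65,32,54],"ni":[52,90,41,60,34,56]},"l":33,"rfx":{"du":{"ad":65,"m":74,"nk":43,"r":56},"oxv":{"atk":20,"uyg":52,"yzk":36,"zi":41},"szl":[95,70,69,75]}}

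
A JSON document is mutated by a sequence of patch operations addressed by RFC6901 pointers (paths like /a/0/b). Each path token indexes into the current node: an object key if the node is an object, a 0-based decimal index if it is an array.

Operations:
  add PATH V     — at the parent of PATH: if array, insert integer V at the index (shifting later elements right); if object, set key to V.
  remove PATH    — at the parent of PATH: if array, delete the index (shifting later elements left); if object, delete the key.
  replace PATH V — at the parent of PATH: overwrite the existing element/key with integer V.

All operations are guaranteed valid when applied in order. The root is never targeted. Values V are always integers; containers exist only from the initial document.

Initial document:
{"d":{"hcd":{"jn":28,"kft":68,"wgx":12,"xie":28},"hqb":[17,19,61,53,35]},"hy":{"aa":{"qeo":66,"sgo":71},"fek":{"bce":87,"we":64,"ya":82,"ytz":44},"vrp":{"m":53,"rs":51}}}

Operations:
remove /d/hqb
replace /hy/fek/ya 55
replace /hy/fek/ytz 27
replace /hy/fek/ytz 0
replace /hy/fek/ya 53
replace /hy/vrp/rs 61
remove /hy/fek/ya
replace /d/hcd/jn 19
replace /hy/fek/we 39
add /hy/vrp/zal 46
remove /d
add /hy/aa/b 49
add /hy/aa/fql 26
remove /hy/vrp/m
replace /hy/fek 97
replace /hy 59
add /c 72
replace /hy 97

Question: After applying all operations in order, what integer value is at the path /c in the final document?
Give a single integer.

After op 1 (remove /d/hqb): {"d":{"hcd":{"jn":28,"kft":68,"wgx":12,"xie":28}},"hy":{"aa":{"qeo":66,"sgo":71},"fek":{"bce":87,"we":64,"ya":82,"ytz":44},"vrp":{"m":53,"rs":51}}}
After op 2 (replace /hy/fek/ya 55): {"d":{"hcd":{"jn":28,"kft":68,"wgx":12,"xie":28}},"hy":{"aa":{"qeo":66,"sgo":71},"fek":{"bce":87,"we":64,"ya":55,"ytz":44},"vrp":{"m":53,"rs":51}}}
After op 3 (replace /hy/fek/ytz 27): {"d":{"hcd":{"jn":28,"kft":68,"wgx":12,"xie":28}},"hy":{"aa":{"qeo":66,"sgo":71},"fek":{"bce":87,"we":64,"ya":55,"ytz":27},"vrp":{"m":53,"rs":51}}}
After op 4 (replace /hy/fek/ytz 0): {"d":{"hcd":{"jn":28,"kft":68,"wgx":12,"xie":28}},"hy":{"aa":{"qeo":66,"sgo":71},"fek":{"bce":87,"we":64,"ya":55,"ytz":0},"vrp":{"m":53,"rs":51}}}
After op 5 (replace /hy/fek/ya 53): {"d":{"hcd":{"jn":28,"kft":68,"wgx":12,"xie":28}},"hy":{"aa":{"qeo":66,"sgo":71},"fek":{"bce":87,"we":64,"ya":53,"ytz":0},"vrp":{"m":53,"rs":51}}}
After op 6 (replace /hy/vrp/rs 61): {"d":{"hcd":{"jn":28,"kft":68,"wgx":12,"xie":28}},"hy":{"aa":{"qeo":66,"sgo":71},"fek":{"bce":87,"we":64,"ya":53,"ytz":0},"vrp":{"m":53,"rs":61}}}
After op 7 (remove /hy/fek/ya): {"d":{"hcd":{"jn":28,"kft":68,"wgx":12,"xie":28}},"hy":{"aa":{"qeo":66,"sgo":71},"fek":{"bce":87,"we":64,"ytz":0},"vrp":{"m":53,"rs":61}}}
After op 8 (replace /d/hcd/jn 19): {"d":{"hcd":{"jn":19,"kft":68,"wgx":12,"xie":28}},"hy":{"aa":{"qeo":66,"sgo":71},"fek":{"bce":87,"we":64,"ytz":0},"vrp":{"m":53,"rs":61}}}
After op 9 (replace /hy/fek/we 39): {"d":{"hcd":{"jn":19,"kft":68,"wgx":12,"xie":28}},"hy":{"aa":{"qeo":66,"sgo":71},"fek":{"bce":87,"we":39,"ytz":0},"vrp":{"m":53,"rs":61}}}
After op 10 (add /hy/vrp/zal 46): {"d":{"hcd":{"jn":19,"kft":68,"wgx":12,"xie":28}},"hy":{"aa":{"qeo":66,"sgo":71},"fek":{"bce":87,"we":39,"ytz":0},"vrp":{"m":53,"rs":61,"zal":46}}}
After op 11 (remove /d): {"hy":{"aa":{"qeo":66,"sgo":71},"fek":{"bce":87,"we":39,"ytz":0},"vrp":{"m":53,"rs":61,"zal":46}}}
After op 12 (add /hy/aa/b 49): {"hy":{"aa":{"b":49,"qeo":66,"sgo":71},"fek":{"bce":87,"we":39,"ytz":0},"vrp":{"m":53,"rs":61,"zal":46}}}
After op 13 (add /hy/aa/fql 26): {"hy":{"aa":{"b":49,"fql":26,"qeo":66,"sgo":71},"fek":{"bce":87,"we":39,"ytz":0},"vrp":{"m":53,"rs":61,"zal":46}}}
After op 14 (remove /hy/vrp/m): {"hy":{"aa":{"b":49,"fql":26,"qeo":66,"sgo":71},"fek":{"bce":87,"we":39,"ytz":0},"vrp":{"rs":61,"zal":46}}}
After op 15 (replace /hy/fek 97): {"hy":{"aa":{"b":49,"fql":26,"qeo":66,"sgo":71},"fek":97,"vrp":{"rs":61,"zal":46}}}
After op 16 (replace /hy 59): {"hy":59}
After op 17 (add /c 72): {"c":72,"hy":59}
After op 18 (replace /hy 97): {"c":72,"hy":97}
Value at /c: 72

Answer: 72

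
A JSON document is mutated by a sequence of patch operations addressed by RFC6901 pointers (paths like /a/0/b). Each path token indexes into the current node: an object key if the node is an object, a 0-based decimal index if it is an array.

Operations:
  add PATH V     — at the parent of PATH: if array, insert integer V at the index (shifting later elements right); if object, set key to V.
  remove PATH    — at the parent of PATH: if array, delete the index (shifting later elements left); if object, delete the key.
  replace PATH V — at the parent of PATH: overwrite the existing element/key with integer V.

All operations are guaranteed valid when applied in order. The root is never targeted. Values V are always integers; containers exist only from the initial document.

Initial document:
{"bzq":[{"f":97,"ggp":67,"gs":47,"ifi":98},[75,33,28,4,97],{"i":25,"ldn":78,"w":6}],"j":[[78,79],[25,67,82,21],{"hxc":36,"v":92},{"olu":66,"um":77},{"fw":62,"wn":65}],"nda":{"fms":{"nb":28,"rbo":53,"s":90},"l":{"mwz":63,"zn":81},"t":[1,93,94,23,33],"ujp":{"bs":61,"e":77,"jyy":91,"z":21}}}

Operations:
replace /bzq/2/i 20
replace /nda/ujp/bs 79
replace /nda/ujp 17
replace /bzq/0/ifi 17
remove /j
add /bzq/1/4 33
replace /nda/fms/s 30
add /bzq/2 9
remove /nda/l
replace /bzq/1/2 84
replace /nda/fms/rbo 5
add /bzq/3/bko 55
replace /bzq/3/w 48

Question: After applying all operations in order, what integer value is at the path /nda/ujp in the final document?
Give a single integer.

Answer: 17

Derivation:
After op 1 (replace /bzq/2/i 20): {"bzq":[{"f":97,"ggp":67,"gs":47,"ifi":98},[75,33,28,4,97],{"i":20,"ldn":78,"w":6}],"j":[[78,79],[25,67,82,21],{"hxc":36,"v":92},{"olu":66,"um":77},{"fw":62,"wn":65}],"nda":{"fms":{"nb":28,"rbo":53,"s":90},"l":{"mwz":63,"zn":81},"t":[1,93,94,23,33],"ujp":{"bs":61,"e":77,"jyy":91,"z":21}}}
After op 2 (replace /nda/ujp/bs 79): {"bzq":[{"f":97,"ggp":67,"gs":47,"ifi":98},[75,33,28,4,97],{"i":20,"ldn":78,"w":6}],"j":[[78,79],[25,67,82,21],{"hxc":36,"v":92},{"olu":66,"um":77},{"fw":62,"wn":65}],"nda":{"fms":{"nb":28,"rbo":53,"s":90},"l":{"mwz":63,"zn":81},"t":[1,93,94,23,33],"ujp":{"bs":79,"e":77,"jyy":91,"z":21}}}
After op 3 (replace /nda/ujp 17): {"bzq":[{"f":97,"ggp":67,"gs":47,"ifi":98},[75,33,28,4,97],{"i":20,"ldn":78,"w":6}],"j":[[78,79],[25,67,82,21],{"hxc":36,"v":92},{"olu":66,"um":77},{"fw":62,"wn":65}],"nda":{"fms":{"nb":28,"rbo":53,"s":90},"l":{"mwz":63,"zn":81},"t":[1,93,94,23,33],"ujp":17}}
After op 4 (replace /bzq/0/ifi 17): {"bzq":[{"f":97,"ggp":67,"gs":47,"ifi":17},[75,33,28,4,97],{"i":20,"ldn":78,"w":6}],"j":[[78,79],[25,67,82,21],{"hxc":36,"v":92},{"olu":66,"um":77},{"fw":62,"wn":65}],"nda":{"fms":{"nb":28,"rbo":53,"s":90},"l":{"mwz":63,"zn":81},"t":[1,93,94,23,33],"ujp":17}}
After op 5 (remove /j): {"bzq":[{"f":97,"ggp":67,"gs":47,"ifi":17},[75,33,28,4,97],{"i":20,"ldn":78,"w":6}],"nda":{"fms":{"nb":28,"rbo":53,"s":90},"l":{"mwz":63,"zn":81},"t":[1,93,94,23,33],"ujp":17}}
After op 6 (add /bzq/1/4 33): {"bzq":[{"f":97,"ggp":67,"gs":47,"ifi":17},[75,33,28,4,33,97],{"i":20,"ldn":78,"w":6}],"nda":{"fms":{"nb":28,"rbo":53,"s":90},"l":{"mwz":63,"zn":81},"t":[1,93,94,23,33],"ujp":17}}
After op 7 (replace /nda/fms/s 30): {"bzq":[{"f":97,"ggp":67,"gs":47,"ifi":17},[75,33,28,4,33,97],{"i":20,"ldn":78,"w":6}],"nda":{"fms":{"nb":28,"rbo":53,"s":30},"l":{"mwz":63,"zn":81},"t":[1,93,94,23,33],"ujp":17}}
After op 8 (add /bzq/2 9): {"bzq":[{"f":97,"ggp":67,"gs":47,"ifi":17},[75,33,28,4,33,97],9,{"i":20,"ldn":78,"w":6}],"nda":{"fms":{"nb":28,"rbo":53,"s":30},"l":{"mwz":63,"zn":81},"t":[1,93,94,23,33],"ujp":17}}
After op 9 (remove /nda/l): {"bzq":[{"f":97,"ggp":67,"gs":47,"ifi":17},[75,33,28,4,33,97],9,{"i":20,"ldn":78,"w":6}],"nda":{"fms":{"nb":28,"rbo":53,"s":30},"t":[1,93,94,23,33],"ujp":17}}
After op 10 (replace /bzq/1/2 84): {"bzq":[{"f":97,"ggp":67,"gs":47,"ifi":17},[75,33,84,4,33,97],9,{"i":20,"ldn":78,"w":6}],"nda":{"fms":{"nb":28,"rbo":53,"s":30},"t":[1,93,94,23,33],"ujp":17}}
After op 11 (replace /nda/fms/rbo 5): {"bzq":[{"f":97,"ggp":67,"gs":47,"ifi":17},[75,33,84,4,33,97],9,{"i":20,"ldn":78,"w":6}],"nda":{"fms":{"nb":28,"rbo":5,"s":30},"t":[1,93,94,23,33],"ujp":17}}
After op 12 (add /bzq/3/bko 55): {"bzq":[{"f":97,"ggp":67,"gs":47,"ifi":17},[75,33,84,4,33,97],9,{"bko":55,"i":20,"ldn":78,"w":6}],"nda":{"fms":{"nb":28,"rbo":5,"s":30},"t":[1,93,94,23,33],"ujp":17}}
After op 13 (replace /bzq/3/w 48): {"bzq":[{"f":97,"ggp":67,"gs":47,"ifi":17},[75,33,84,4,33,97],9,{"bko":55,"i":20,"ldn":78,"w":48}],"nda":{"fms":{"nb":28,"rbo":5,"s":30},"t":[1,93,94,23,33],"ujp":17}}
Value at /nda/ujp: 17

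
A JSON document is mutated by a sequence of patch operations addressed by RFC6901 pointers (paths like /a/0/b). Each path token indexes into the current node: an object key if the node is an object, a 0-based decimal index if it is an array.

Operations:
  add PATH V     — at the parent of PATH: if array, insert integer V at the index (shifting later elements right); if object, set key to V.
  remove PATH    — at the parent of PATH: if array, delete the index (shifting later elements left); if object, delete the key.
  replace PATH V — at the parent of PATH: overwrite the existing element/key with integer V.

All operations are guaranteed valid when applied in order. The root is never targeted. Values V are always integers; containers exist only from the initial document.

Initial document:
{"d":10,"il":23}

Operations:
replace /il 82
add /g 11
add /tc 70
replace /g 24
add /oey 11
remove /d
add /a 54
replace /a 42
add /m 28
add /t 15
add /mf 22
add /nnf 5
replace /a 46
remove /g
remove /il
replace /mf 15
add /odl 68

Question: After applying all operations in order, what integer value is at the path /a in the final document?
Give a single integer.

Answer: 46

Derivation:
After op 1 (replace /il 82): {"d":10,"il":82}
After op 2 (add /g 11): {"d":10,"g":11,"il":82}
After op 3 (add /tc 70): {"d":10,"g":11,"il":82,"tc":70}
After op 4 (replace /g 24): {"d":10,"g":24,"il":82,"tc":70}
After op 5 (add /oey 11): {"d":10,"g":24,"il":82,"oey":11,"tc":70}
After op 6 (remove /d): {"g":24,"il":82,"oey":11,"tc":70}
After op 7 (add /a 54): {"a":54,"g":24,"il":82,"oey":11,"tc":70}
After op 8 (replace /a 42): {"a":42,"g":24,"il":82,"oey":11,"tc":70}
After op 9 (add /m 28): {"a":42,"g":24,"il":82,"m":28,"oey":11,"tc":70}
After op 10 (add /t 15): {"a":42,"g":24,"il":82,"m":28,"oey":11,"t":15,"tc":70}
After op 11 (add /mf 22): {"a":42,"g":24,"il":82,"m":28,"mf":22,"oey":11,"t":15,"tc":70}
After op 12 (add /nnf 5): {"a":42,"g":24,"il":82,"m":28,"mf":22,"nnf":5,"oey":11,"t":15,"tc":70}
After op 13 (replace /a 46): {"a":46,"g":24,"il":82,"m":28,"mf":22,"nnf":5,"oey":11,"t":15,"tc":70}
After op 14 (remove /g): {"a":46,"il":82,"m":28,"mf":22,"nnf":5,"oey":11,"t":15,"tc":70}
After op 15 (remove /il): {"a":46,"m":28,"mf":22,"nnf":5,"oey":11,"t":15,"tc":70}
After op 16 (replace /mf 15): {"a":46,"m":28,"mf":15,"nnf":5,"oey":11,"t":15,"tc":70}
After op 17 (add /odl 68): {"a":46,"m":28,"mf":15,"nnf":5,"odl":68,"oey":11,"t":15,"tc":70}
Value at /a: 46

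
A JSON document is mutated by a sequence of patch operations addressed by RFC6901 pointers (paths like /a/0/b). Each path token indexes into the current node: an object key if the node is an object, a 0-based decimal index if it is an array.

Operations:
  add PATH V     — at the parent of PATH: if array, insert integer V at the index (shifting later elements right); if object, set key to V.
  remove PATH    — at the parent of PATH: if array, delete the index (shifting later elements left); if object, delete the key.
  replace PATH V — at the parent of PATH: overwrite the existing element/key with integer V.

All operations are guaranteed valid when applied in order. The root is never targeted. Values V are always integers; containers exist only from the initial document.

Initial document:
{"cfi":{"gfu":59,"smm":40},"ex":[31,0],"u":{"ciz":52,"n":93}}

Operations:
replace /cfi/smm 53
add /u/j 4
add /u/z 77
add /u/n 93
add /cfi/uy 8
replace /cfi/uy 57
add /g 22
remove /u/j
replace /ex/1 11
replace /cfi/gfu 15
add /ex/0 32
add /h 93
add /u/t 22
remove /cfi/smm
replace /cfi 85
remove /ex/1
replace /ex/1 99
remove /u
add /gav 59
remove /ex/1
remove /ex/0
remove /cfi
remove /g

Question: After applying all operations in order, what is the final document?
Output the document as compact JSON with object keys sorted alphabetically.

After op 1 (replace /cfi/smm 53): {"cfi":{"gfu":59,"smm":53},"ex":[31,0],"u":{"ciz":52,"n":93}}
After op 2 (add /u/j 4): {"cfi":{"gfu":59,"smm":53},"ex":[31,0],"u":{"ciz":52,"j":4,"n":93}}
After op 3 (add /u/z 77): {"cfi":{"gfu":59,"smm":53},"ex":[31,0],"u":{"ciz":52,"j":4,"n":93,"z":77}}
After op 4 (add /u/n 93): {"cfi":{"gfu":59,"smm":53},"ex":[31,0],"u":{"ciz":52,"j":4,"n":93,"z":77}}
After op 5 (add /cfi/uy 8): {"cfi":{"gfu":59,"smm":53,"uy":8},"ex":[31,0],"u":{"ciz":52,"j":4,"n":93,"z":77}}
After op 6 (replace /cfi/uy 57): {"cfi":{"gfu":59,"smm":53,"uy":57},"ex":[31,0],"u":{"ciz":52,"j":4,"n":93,"z":77}}
After op 7 (add /g 22): {"cfi":{"gfu":59,"smm":53,"uy":57},"ex":[31,0],"g":22,"u":{"ciz":52,"j":4,"n":93,"z":77}}
After op 8 (remove /u/j): {"cfi":{"gfu":59,"smm":53,"uy":57},"ex":[31,0],"g":22,"u":{"ciz":52,"n":93,"z":77}}
After op 9 (replace /ex/1 11): {"cfi":{"gfu":59,"smm":53,"uy":57},"ex":[31,11],"g":22,"u":{"ciz":52,"n":93,"z":77}}
After op 10 (replace /cfi/gfu 15): {"cfi":{"gfu":15,"smm":53,"uy":57},"ex":[31,11],"g":22,"u":{"ciz":52,"n":93,"z":77}}
After op 11 (add /ex/0 32): {"cfi":{"gfu":15,"smm":53,"uy":57},"ex":[32,31,11],"g":22,"u":{"ciz":52,"n":93,"z":77}}
After op 12 (add /h 93): {"cfi":{"gfu":15,"smm":53,"uy":57},"ex":[32,31,11],"g":22,"h":93,"u":{"ciz":52,"n":93,"z":77}}
After op 13 (add /u/t 22): {"cfi":{"gfu":15,"smm":53,"uy":57},"ex":[32,31,11],"g":22,"h":93,"u":{"ciz":52,"n":93,"t":22,"z":77}}
After op 14 (remove /cfi/smm): {"cfi":{"gfu":15,"uy":57},"ex":[32,31,11],"g":22,"h":93,"u":{"ciz":52,"n":93,"t":22,"z":77}}
After op 15 (replace /cfi 85): {"cfi":85,"ex":[32,31,11],"g":22,"h":93,"u":{"ciz":52,"n":93,"t":22,"z":77}}
After op 16 (remove /ex/1): {"cfi":85,"ex":[32,11],"g":22,"h":93,"u":{"ciz":52,"n":93,"t":22,"z":77}}
After op 17 (replace /ex/1 99): {"cfi":85,"ex":[32,99],"g":22,"h":93,"u":{"ciz":52,"n":93,"t":22,"z":77}}
After op 18 (remove /u): {"cfi":85,"ex":[32,99],"g":22,"h":93}
After op 19 (add /gav 59): {"cfi":85,"ex":[32,99],"g":22,"gav":59,"h":93}
After op 20 (remove /ex/1): {"cfi":85,"ex":[32],"g":22,"gav":59,"h":93}
After op 21 (remove /ex/0): {"cfi":85,"ex":[],"g":22,"gav":59,"h":93}
After op 22 (remove /cfi): {"ex":[],"g":22,"gav":59,"h":93}
After op 23 (remove /g): {"ex":[],"gav":59,"h":93}

Answer: {"ex":[],"gav":59,"h":93}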